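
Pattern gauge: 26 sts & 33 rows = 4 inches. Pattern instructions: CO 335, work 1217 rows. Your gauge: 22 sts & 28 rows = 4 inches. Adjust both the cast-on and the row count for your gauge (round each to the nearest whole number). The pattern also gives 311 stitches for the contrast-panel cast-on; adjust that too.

Cast on 283 stitches; work 1033 rows; contrast-panel cast-on 263 stitches.

Stitches: 335 × 22/26 = 283.46 → 283.
Rows: 1217 × 28/33 = 1032.61 → 1033.
contrast-panel cast-on: 311 × 22/26 = 263.15 → 263.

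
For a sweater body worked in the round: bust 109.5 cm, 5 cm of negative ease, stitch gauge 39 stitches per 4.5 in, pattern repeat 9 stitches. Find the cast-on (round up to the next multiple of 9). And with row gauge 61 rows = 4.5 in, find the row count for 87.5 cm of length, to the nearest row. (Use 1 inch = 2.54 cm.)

Finished = 109.5 − 5 = 104.5 cm.
104.5 cm × 1/2.54 = 41.14 inches.
39/4.5 = 8.667 sts per in; 41.14 × 8.667 = 356.56 sts.
Next multiple of 9 → 360.
87.5 cm = 34.45 inches; × 13.556 = 466.97 → 467 rows.

Cast on 360 stitches; work 467 rows.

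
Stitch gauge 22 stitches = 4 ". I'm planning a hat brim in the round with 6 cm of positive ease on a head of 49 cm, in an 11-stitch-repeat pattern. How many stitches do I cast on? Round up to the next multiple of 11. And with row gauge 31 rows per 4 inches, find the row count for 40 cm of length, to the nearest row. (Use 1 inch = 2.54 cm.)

Cast on 121 stitches; work 122 rows.

Finished = 49 + 6 = 55 cm.
55 cm × 1/2.54 = 21.65 inches.
22/4 = 5.5 sts per in; 21.65 × 5.5 = 119.09 sts.
Next multiple of 11 → 121.
40 cm = 15.75 inches; × 7.75 = 122.05 → 122 rows.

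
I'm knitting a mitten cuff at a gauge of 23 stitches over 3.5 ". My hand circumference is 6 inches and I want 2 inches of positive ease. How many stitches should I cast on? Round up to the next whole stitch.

Finished = 6 + 2 = 8 in.
23 / 3.5 = 6.571 sts per inch.
8.00 × 6.571 = 52.57 sts.
→ 53 sts.

Cast on 53 stitches.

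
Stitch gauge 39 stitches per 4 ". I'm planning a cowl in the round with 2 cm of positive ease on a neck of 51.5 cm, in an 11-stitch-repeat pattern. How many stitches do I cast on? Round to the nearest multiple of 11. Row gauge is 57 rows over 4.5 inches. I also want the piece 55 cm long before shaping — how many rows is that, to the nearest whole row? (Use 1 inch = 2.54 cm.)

Cast on 209 stitches; work 274 rows.

Finished = 51.5 + 2 = 53.5 cm.
53.5 cm × 1/2.54 = 21.06 inches.
39/4 = 9.75 sts per in; 21.06 × 9.75 = 205.36 sts.
Nearest multiple of 11 → 209.
55 cm = 21.65 inches; × 12.667 = 274.28 → 274 rows.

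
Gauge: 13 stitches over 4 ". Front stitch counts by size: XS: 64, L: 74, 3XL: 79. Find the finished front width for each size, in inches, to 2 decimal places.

13/4 = 3.25 sts per in.
XS: 64 / 3.25 = 19.692 → 19.69 in.
L: 74 / 3.25 = 22.769 → 22.77 in.
3XL: 79 / 3.25 = 24.308 → 24.31 in.

XS 19.69 inches; L 22.77 inches; 3XL 24.31 inches.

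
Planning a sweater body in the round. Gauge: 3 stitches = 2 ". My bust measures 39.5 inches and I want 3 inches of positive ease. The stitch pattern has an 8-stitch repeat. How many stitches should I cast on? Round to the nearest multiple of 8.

Finished = 39.5 + 3 = 42.5 inches.
3 / 2 = 1.5 sts/in.
42.5 × 1.5 = 63.75 sts.
Nearest multiple of 8: 64.

64 stitches.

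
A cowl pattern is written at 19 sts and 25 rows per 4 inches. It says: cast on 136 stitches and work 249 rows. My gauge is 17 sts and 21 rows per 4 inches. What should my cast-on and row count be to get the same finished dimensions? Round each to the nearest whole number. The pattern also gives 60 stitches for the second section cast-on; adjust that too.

Stitches: 136 × 17/19 = 121.68 → 122.
Rows: 249 × 21/25 = 209.16 → 209.
second section cast-on: 60 × 17/19 = 53.68 → 54.

Cast on 122 stitches; work 209 rows; second section cast-on 54 stitches.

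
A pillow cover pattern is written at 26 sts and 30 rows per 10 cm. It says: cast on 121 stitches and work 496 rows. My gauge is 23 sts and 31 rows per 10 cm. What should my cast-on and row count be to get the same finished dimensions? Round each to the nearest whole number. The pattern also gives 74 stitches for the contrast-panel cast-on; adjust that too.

Stitches: 121 × 23/26 = 107.04 → 107.
Rows: 496 × 31/30 = 512.53 → 513.
contrast-panel cast-on: 74 × 23/26 = 65.46 → 65.

Cast on 107 stitches; work 513 rows; contrast-panel cast-on 65 stitches.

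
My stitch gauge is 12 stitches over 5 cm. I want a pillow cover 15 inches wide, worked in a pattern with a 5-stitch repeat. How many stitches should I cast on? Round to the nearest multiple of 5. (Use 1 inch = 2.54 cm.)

CO 90 sts.

15 in = 15 × 2.54 = 38.10 cm.
12 / 5 = 2.4 sts/cm.
38.10 × 2.4 = 91.44 sts.
→ 90.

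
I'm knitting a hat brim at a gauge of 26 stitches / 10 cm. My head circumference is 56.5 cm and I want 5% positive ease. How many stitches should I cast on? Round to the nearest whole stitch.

154 stitches.

Finished = 56.5 × 1.05 = 59.33 cm.
26 / 10 = 2.6 sts per cm.
59.33 × 2.6 = 154.25 sts.
→ 154 sts.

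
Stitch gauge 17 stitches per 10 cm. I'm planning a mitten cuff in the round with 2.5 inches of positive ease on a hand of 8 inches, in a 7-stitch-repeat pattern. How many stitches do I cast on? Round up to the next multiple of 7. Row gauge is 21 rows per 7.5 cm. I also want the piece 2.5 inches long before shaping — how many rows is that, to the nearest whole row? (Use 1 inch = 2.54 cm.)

Cast on 49 stitches; work 18 rows.

Finished = 8 + 2.5 = 10.5 inches.
10.5 inches × 2.54 = 26.67 cm.
17/10 = 1.7 sts per cm; 26.67 × 1.7 = 45.34 sts.
Next multiple of 7 → 49.
2.5 inches = 6.35 cm; × 2.8 = 17.78 → 18 rows.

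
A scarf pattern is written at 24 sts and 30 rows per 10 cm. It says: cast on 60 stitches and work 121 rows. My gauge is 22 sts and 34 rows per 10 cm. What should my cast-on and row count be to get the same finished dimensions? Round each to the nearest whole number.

Stitches: 60 × 22/24 = 55.00 → 55.
Rows: 121 × 34/30 = 137.13 → 137.

Cast on 55 stitches; work 137 rows.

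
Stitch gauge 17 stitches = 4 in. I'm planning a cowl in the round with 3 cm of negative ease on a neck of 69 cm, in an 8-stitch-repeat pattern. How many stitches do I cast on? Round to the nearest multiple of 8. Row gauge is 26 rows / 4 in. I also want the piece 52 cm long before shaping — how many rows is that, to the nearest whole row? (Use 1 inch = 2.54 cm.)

Finished = 69 − 3 = 66 cm.
66 cm × 1/2.54 = 25.98 inches.
17/4 = 4.25 sts per in; 25.98 × 4.25 = 110.43 sts.
Nearest multiple of 8 → 112.
52 cm = 20.47 inches; × 6.5 = 133.07 → 133 rows.

Cast on 112 stitches; work 133 rows.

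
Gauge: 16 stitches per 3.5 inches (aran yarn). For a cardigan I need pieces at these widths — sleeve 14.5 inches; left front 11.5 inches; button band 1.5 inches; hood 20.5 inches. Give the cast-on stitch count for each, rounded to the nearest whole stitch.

sleeve 66; left front 53; button band 7; hood 94.

Rate = 16/3.5 = 4.571 sts per in.
sleeve: 14.5 × 4.571 = 66.29 → 66.
left front: 11.5 × 4.571 = 52.57 → 53.
button band: 1.5 × 4.571 = 6.86 → 7.
hood: 20.5 × 4.571 = 93.71 → 94.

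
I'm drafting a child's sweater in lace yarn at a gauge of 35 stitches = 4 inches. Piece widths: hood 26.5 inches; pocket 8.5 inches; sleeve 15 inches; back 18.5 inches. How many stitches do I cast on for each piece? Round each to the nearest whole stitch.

Rate = 35/4 = 8.75 sts per in.
hood: 26.5 × 8.75 = 231.88 → 232.
pocket: 8.5 × 8.75 = 74.38 → 74.
sleeve: 15 × 8.75 = 131.25 → 131.
back: 18.5 × 8.75 = 161.88 → 162.

hood 232; pocket 74; sleeve 131; back 162.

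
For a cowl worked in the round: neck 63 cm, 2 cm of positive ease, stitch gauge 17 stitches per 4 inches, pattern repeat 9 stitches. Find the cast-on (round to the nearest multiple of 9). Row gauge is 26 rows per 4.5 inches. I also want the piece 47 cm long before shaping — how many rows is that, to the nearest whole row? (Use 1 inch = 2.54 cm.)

Cast on 108 stitches; work 107 rows.

Finished = 63 + 2 = 65 cm.
65 cm × 1/2.54 = 25.59 inches.
17/4 = 4.25 sts per in; 25.59 × 4.25 = 108.76 sts.
Nearest multiple of 9 → 108.
47 cm = 18.50 inches; × 5.778 = 106.91 → 107 rows.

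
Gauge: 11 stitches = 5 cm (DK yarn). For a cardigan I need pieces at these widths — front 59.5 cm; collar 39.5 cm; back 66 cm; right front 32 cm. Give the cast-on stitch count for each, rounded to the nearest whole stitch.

Rate = 11/5 = 2.2 sts per cm.
front: 59.5 × 2.2 = 130.90 → 131.
collar: 39.5 × 2.2 = 86.90 → 87.
back: 66 × 2.2 = 145.20 → 145.
right front: 32 × 2.2 = 70.40 → 70.

front 131; collar 87; back 145; right front 70.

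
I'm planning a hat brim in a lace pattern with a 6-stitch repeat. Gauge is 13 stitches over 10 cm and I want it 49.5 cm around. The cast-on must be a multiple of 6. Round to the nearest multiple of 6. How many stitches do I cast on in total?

Cast on 66 stitches.

13 / 10 = 1.3 sts per cm.
49.5 × 1.3 = 64.35 sts.
Nearest multiple of 6: 66.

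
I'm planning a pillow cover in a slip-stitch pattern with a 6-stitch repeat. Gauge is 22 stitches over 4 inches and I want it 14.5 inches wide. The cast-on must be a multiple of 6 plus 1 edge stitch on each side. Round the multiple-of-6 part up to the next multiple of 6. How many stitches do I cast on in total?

22 / 4 = 5.5 sts per inch.
14.5 × 5.5 = 79.75 sts.
Less 2 edge sts → 77.75 for the repeat.
Next multiple of 6: 78.
Add back 2 edge sts → 80.

80 stitches.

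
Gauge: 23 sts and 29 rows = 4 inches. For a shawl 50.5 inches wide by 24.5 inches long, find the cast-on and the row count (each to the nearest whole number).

Stitch gauge = 23/4 = 5.75 sts/in; 50.5 × 5.75 = 290.38 → 290 sts.
Row gauge = 29/4 = 7.25 rows/in; 24.5 × 7.25 = 177.62 → 178 rows.

Cast on 290 stitches and work 178 rows.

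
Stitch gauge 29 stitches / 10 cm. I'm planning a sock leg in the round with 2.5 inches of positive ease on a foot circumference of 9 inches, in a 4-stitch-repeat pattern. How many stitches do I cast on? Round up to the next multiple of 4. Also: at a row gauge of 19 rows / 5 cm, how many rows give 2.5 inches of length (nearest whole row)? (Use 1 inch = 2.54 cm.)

Finished = 9 + 2.5 = 11.5 inches.
11.5 inches × 2.54 = 29.21 cm.
29/10 = 2.9 sts per cm; 29.21 × 2.9 = 84.71 sts.
Next multiple of 4 → 88.
2.5 inches = 6.35 cm; × 3.8 = 24.13 → 24 rows.

Cast on 88 stitches; work 24 rows.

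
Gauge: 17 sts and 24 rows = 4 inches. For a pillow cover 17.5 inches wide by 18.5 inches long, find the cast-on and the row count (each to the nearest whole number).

Stitch gauge = 17/4 = 4.25 sts/in; 17.5 × 4.25 = 74.38 → 74 sts.
Row gauge = 24/4 = 6 rows/in; 18.5 × 6 = 111.00 → 111 rows.

Cast on 74 stitches and work 111 rows.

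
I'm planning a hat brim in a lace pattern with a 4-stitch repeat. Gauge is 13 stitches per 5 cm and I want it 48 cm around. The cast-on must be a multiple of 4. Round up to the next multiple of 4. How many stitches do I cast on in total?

13 / 5 = 2.6 sts per cm.
48 × 2.6 = 124.80 sts.
Next multiple of 4: 128.

128 stitches.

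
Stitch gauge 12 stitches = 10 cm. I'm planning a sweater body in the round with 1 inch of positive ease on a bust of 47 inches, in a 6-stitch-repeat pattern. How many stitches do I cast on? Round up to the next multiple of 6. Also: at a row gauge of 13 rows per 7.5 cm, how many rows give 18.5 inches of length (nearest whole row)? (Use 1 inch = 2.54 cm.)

Cast on 150 stitches; work 81 rows.

Finished = 47 + 1 = 48 inches.
48 inches × 2.54 = 121.92 cm.
12/10 = 1.2 sts per cm; 121.92 × 1.2 = 146.30 sts.
Next multiple of 6 → 150.
18.5 inches = 46.99 cm; × 1.733 = 81.45 → 81 rows.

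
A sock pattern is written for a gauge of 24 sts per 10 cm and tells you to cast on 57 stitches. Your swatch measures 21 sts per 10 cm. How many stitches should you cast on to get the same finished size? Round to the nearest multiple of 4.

CO 48 sts.

Scale factor = 21 / 24 = 0.875.
57 × 21 / 24 = 49.88 sts.
→ 48 sts.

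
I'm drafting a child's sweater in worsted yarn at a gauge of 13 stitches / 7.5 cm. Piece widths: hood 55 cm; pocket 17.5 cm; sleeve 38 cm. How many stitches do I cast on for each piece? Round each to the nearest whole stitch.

hood 95; pocket 30; sleeve 66.

Rate = 13/7.5 = 1.733 sts per cm.
hood: 55 × 1.733 = 95.33 → 95.
pocket: 17.5 × 1.733 = 30.33 → 30.
sleeve: 38 × 1.733 = 65.87 → 66.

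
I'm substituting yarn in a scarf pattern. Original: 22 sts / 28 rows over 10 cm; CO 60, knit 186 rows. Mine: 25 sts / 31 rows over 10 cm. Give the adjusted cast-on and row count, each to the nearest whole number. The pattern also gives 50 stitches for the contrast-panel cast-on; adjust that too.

Stitches: 60 × 25/22 = 68.18 → 68.
Rows: 186 × 31/28 = 205.93 → 206.
contrast-panel cast-on: 50 × 25/22 = 56.82 → 57.

Cast on 68 stitches; work 206 rows; contrast-panel cast-on 57 stitches.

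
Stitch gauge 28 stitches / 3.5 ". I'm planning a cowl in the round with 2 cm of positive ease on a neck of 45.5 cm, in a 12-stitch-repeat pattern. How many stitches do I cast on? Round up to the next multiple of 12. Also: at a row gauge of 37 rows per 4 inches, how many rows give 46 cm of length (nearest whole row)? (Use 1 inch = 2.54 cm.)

Cast on 156 stitches; work 168 rows.

Finished = 45.5 + 2 = 47.5 cm.
47.5 cm × 1/2.54 = 18.70 inches.
28/3.5 = 8 sts per in; 18.70 × 8 = 149.61 sts.
Next multiple of 12 → 156.
46 cm = 18.11 inches; × 9.25 = 167.52 → 168 rows.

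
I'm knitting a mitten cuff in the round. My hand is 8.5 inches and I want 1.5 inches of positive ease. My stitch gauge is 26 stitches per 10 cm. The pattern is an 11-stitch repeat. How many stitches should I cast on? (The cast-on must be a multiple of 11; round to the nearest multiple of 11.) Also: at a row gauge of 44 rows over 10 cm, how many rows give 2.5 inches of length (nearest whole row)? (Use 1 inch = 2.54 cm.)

Cast on 66 stitches; work 28 rows.

Finished = 8.5 + 1.5 = 10 inches.
10 inches × 2.54 = 25.40 cm.
26/10 = 2.6 sts per cm; 25.40 × 2.6 = 66.04 sts.
Nearest multiple of 11 → 66.
2.5 inches = 6.35 cm; × 4.4 = 27.94 → 28 rows.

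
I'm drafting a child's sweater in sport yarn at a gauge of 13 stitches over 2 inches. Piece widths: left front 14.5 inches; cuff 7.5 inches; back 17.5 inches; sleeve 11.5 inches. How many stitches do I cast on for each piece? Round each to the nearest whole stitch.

Rate = 13/2 = 6.5 sts per in.
left front: 14.5 × 6.5 = 94.25 → 94.
cuff: 7.5 × 6.5 = 48.75 → 49.
back: 17.5 × 6.5 = 113.75 → 114.
sleeve: 11.5 × 6.5 = 74.75 → 75.

left front 94; cuff 49; back 114; sleeve 75.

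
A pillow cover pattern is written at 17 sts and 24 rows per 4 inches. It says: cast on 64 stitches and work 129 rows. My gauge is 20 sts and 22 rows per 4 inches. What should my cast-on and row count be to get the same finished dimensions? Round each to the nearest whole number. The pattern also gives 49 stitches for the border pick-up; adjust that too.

Stitches: 64 × 20/17 = 75.29 → 75.
Rows: 129 × 22/24 = 118.25 → 118.
border pick-up: 49 × 20/17 = 57.65 → 58.

Cast on 75 stitches; work 118 rows; border pick-up 58 stitches.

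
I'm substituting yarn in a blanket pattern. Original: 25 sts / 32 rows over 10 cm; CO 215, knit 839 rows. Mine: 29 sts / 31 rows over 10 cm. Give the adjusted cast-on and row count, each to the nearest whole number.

Cast on 249 stitches; work 813 rows.

Stitches: 215 × 29/25 = 249.40 → 249.
Rows: 839 × 31/32 = 812.78 → 813.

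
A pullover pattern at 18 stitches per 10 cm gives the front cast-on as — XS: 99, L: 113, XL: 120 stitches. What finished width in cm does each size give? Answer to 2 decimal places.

XS 55.00 cm; L 62.78 cm; XL 66.67 cm.

18/10 = 1.8 sts per cm.
XS: 99 / 1.8 = 55.000 → 55.00 cm.
L: 113 / 1.8 = 62.778 → 62.78 cm.
XL: 120 / 1.8 = 66.667 → 66.67 cm.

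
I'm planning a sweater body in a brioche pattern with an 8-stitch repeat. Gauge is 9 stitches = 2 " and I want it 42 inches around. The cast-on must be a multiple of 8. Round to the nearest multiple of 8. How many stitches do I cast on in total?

192 stitches.

9 / 2 = 4.5 sts per inch.
42 × 4.5 = 189.00 sts.
Nearest multiple of 8: 192.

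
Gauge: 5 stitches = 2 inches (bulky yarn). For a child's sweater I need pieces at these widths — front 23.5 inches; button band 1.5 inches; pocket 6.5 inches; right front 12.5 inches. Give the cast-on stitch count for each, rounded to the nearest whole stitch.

front 59; button band 4; pocket 16; right front 31.

Rate = 5/2 = 2.5 sts per in.
front: 23.5 × 2.5 = 58.75 → 59.
button band: 1.5 × 2.5 = 3.75 → 4.
pocket: 6.5 × 2.5 = 16.25 → 16.
right front: 12.5 × 2.5 = 31.25 → 31.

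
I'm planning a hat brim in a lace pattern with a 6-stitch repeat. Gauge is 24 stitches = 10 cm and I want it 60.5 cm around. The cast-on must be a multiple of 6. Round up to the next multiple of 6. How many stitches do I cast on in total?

24 / 10 = 2.4 sts per cm.
60.5 × 2.4 = 145.20 sts.
Next multiple of 6: 150.

150 stitches.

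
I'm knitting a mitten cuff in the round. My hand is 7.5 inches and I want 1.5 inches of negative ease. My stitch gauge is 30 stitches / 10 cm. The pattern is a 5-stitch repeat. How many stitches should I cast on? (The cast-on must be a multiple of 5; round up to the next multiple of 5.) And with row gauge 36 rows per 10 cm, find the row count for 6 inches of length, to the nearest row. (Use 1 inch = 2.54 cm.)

Finished = 7.5 − 1.5 = 6 inches.
6 inches × 2.54 = 15.24 cm.
30/10 = 3 sts per cm; 15.24 × 3 = 45.72 sts.
Next multiple of 5 → 50.
6 inches = 15.24 cm; × 3.6 = 54.86 → 55 rows.

Cast on 50 stitches; work 55 rows.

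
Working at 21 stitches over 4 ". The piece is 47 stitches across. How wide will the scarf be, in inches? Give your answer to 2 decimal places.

8.95 inches.

21 stitches / 4 inch = 5.25 stitches per inch.
47 / 5.25 = 8.952 inches.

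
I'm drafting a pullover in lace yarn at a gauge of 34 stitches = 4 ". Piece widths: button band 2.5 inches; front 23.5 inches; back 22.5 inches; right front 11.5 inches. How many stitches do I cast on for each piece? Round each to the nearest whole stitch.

Rate = 34/4 = 8.5 sts per in.
button band: 2.5 × 8.5 = 21.25 → 21.
front: 23.5 × 8.5 = 199.75 → 200.
back: 22.5 × 8.5 = 191.25 → 191.
right front: 11.5 × 8.5 = 97.75 → 98.

button band 21; front 200; back 191; right front 98.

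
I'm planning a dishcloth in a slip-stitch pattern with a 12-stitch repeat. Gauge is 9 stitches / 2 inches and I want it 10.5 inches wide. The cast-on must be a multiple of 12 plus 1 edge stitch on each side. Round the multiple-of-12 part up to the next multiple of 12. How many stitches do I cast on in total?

50 stitches.

9 / 2 = 4.5 sts per inch.
10.5 × 4.5 = 47.25 sts.
Less 2 edge sts → 45.25 for the repeat.
Next multiple of 12: 48.
Add back 2 edge sts → 50.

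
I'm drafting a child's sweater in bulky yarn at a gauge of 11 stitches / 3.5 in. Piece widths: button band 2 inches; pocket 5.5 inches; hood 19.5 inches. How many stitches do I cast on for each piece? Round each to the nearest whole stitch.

Rate = 11/3.5 = 3.143 sts per in.
button band: 2 × 3.143 = 6.29 → 6.
pocket: 5.5 × 3.143 = 17.29 → 17.
hood: 19.5 × 3.143 = 61.29 → 61.

button band 6; pocket 17; hood 61.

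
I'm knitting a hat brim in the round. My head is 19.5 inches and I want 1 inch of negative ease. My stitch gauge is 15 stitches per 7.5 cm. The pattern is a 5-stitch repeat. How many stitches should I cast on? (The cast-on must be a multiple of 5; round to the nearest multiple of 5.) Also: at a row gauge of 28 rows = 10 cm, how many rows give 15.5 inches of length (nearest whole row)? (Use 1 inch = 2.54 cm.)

Finished = 19.5 − 1 = 18.5 inches.
18.5 inches × 2.54 = 46.99 cm.
15/7.5 = 2 sts per cm; 46.99 × 2 = 93.98 sts.
Nearest multiple of 5 → 95.
15.5 inches = 39.37 cm; × 2.8 = 110.24 → 110 rows.

Cast on 95 stitches; work 110 rows.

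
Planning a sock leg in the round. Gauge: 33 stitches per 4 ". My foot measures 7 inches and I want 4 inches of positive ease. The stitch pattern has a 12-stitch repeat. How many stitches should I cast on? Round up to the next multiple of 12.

Finished = 7 + 4 = 11 inches.
33 / 4 = 8.25 sts/in.
11 × 8.25 = 90.75 sts.
Next multiple of 12: 96.

CO 96 sts.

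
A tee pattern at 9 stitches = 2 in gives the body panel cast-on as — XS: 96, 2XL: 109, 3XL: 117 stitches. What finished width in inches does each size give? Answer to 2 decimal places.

9/2 = 4.5 sts per in.
XS: 96 / 4.5 = 21.333 → 21.33 in.
2XL: 109 / 4.5 = 24.222 → 24.22 in.
3XL: 117 / 4.5 = 26.000 → 26.00 in.

XS 21.33 inches; 2XL 24.22 inches; 3XL 26.00 inches.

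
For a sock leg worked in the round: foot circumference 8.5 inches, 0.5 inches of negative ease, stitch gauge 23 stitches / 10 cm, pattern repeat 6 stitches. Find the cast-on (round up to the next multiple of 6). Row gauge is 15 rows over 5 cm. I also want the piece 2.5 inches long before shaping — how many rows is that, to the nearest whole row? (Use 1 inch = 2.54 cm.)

Cast on 48 stitches; work 19 rows.

Finished = 8.5 − 0.5 = 8 inches.
8 inches × 2.54 = 20.32 cm.
23/10 = 2.3 sts per cm; 20.32 × 2.3 = 46.74 sts.
Next multiple of 6 → 48.
2.5 inches = 6.35 cm; × 3 = 19.05 → 19 rows.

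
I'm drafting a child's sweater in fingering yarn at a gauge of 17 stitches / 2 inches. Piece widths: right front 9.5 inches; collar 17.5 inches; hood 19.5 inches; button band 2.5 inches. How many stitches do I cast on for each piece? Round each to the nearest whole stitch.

right front 81; collar 149; hood 166; button band 21.

Rate = 17/2 = 8.5 sts per in.
right front: 9.5 × 8.5 = 80.75 → 81.
collar: 17.5 × 8.5 = 148.75 → 149.
hood: 19.5 × 8.5 = 165.75 → 166.
button band: 2.5 × 8.5 = 21.25 → 21.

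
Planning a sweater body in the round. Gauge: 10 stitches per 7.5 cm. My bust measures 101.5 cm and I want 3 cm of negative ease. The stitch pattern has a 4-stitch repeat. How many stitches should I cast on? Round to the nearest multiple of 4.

Finished = 101.5 − 3 = 98.5 cm.
10 / 7.5 = 1.333 sts/cm.
98.5 × 1.333 = 131.33 sts.
Nearest multiple of 4: 132.

132 stitches.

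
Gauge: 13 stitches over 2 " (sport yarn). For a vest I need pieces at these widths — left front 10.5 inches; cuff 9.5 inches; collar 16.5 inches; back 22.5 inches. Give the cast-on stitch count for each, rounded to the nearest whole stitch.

left front 68; cuff 62; collar 107; back 146.

Rate = 13/2 = 6.5 sts per in.
left front: 10.5 × 6.5 = 68.25 → 68.
cuff: 9.5 × 6.5 = 61.75 → 62.
collar: 16.5 × 6.5 = 107.25 → 107.
back: 22.5 × 6.5 = 146.25 → 146.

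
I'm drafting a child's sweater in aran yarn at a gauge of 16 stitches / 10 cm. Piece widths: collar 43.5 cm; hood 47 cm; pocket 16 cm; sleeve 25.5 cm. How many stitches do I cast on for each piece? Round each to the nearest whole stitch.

collar 70; hood 75; pocket 26; sleeve 41.

Rate = 16/10 = 1.6 sts per cm.
collar: 43.5 × 1.6 = 69.60 → 70.
hood: 47 × 1.6 = 75.20 → 75.
pocket: 16 × 1.6 = 25.60 → 26.
sleeve: 25.5 × 1.6 = 40.80 → 41.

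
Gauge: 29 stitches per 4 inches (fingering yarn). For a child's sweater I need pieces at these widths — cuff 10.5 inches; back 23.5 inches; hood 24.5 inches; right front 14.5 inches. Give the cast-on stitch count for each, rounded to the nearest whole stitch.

Rate = 29/4 = 7.25 sts per in.
cuff: 10.5 × 7.25 = 76.12 → 76.
back: 23.5 × 7.25 = 170.38 → 170.
hood: 24.5 × 7.25 = 177.62 → 178.
right front: 14.5 × 7.25 = 105.12 → 105.

cuff 76; back 170; hood 178; right front 105.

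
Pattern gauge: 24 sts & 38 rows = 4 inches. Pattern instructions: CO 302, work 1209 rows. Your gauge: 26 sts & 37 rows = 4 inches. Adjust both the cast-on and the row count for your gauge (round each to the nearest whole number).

Stitches: 302 × 26/24 = 327.17 → 327.
Rows: 1209 × 37/38 = 1177.18 → 1177.

Cast on 327 stitches; work 1177 rows.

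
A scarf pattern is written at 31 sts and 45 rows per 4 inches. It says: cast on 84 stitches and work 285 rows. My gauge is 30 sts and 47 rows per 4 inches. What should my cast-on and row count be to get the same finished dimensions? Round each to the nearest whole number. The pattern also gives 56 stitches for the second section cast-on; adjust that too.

Cast on 81 stitches; work 298 rows; second section cast-on 54 stitches.

Stitches: 84 × 30/31 = 81.29 → 81.
Rows: 285 × 47/45 = 297.67 → 298.
second section cast-on: 56 × 30/31 = 54.19 → 54.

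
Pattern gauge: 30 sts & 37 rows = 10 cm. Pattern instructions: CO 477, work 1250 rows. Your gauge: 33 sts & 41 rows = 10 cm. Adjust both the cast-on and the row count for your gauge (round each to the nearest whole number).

Stitches: 477 × 33/30 = 524.70 → 525.
Rows: 1250 × 41/37 = 1385.14 → 1385.

Cast on 525 stitches; work 1385 rows.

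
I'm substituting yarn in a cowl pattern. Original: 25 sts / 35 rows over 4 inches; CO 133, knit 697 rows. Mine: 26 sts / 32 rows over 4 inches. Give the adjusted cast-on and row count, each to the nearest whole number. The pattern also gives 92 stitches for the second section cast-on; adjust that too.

Stitches: 133 × 26/25 = 138.32 → 138.
Rows: 697 × 32/35 = 637.26 → 637.
second section cast-on: 92 × 26/25 = 95.68 → 96.

Cast on 138 stitches; work 637 rows; second section cast-on 96 stitches.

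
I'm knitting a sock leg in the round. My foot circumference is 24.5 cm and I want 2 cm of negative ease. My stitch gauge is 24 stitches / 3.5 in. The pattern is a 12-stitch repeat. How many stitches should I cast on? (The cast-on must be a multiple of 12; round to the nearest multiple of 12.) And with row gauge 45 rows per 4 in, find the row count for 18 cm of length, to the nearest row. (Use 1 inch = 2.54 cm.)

Cast on 60 stitches; work 80 rows.

Finished = 24.5 − 2 = 22.5 cm.
22.5 cm × 1/2.54 = 8.86 inches.
24/3.5 = 6.857 sts per in; 8.86 × 6.857 = 60.74 sts.
Nearest multiple of 12 → 60.
18 cm = 7.09 inches; × 11.25 = 79.72 → 80 rows.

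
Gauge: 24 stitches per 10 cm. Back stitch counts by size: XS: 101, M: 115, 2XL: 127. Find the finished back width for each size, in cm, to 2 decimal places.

XS 42.08 cm; M 47.92 cm; 2XL 52.92 cm.

24/10 = 2.4 sts per cm.
XS: 101 / 2.4 = 42.083 → 42.08 cm.
M: 115 / 2.4 = 47.917 → 47.92 cm.
2XL: 127 / 2.4 = 52.917 → 52.92 cm.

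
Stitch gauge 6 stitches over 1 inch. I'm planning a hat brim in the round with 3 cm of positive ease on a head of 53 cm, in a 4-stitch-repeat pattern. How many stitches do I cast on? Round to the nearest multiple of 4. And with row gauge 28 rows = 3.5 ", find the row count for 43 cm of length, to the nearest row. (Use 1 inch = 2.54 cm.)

Cast on 132 stitches; work 135 rows.

Finished = 53 + 3 = 56 cm.
56 cm × 1/2.54 = 22.05 inches.
6/1 = 6 sts per in; 22.05 × 6 = 132.28 sts.
Nearest multiple of 4 → 132.
43 cm = 16.93 inches; × 8 = 135.43 → 135 rows.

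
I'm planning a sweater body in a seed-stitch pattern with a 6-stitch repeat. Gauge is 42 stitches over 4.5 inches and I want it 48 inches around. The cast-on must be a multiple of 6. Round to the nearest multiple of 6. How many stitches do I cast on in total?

42 / 4.5 = 9.333 sts per inch.
48 × 9.333 = 448.00 sts.
Nearest multiple of 6: 450.

Cast on 450 stitches.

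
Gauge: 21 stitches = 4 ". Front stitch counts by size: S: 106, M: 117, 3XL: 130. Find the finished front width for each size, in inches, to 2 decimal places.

S 20.19 inches; M 22.29 inches; 3XL 24.76 inches.

21/4 = 5.25 sts per in.
S: 106 / 5.25 = 20.190 → 20.19 in.
M: 117 / 5.25 = 22.286 → 22.29 in.
3XL: 130 / 5.25 = 24.762 → 24.76 in.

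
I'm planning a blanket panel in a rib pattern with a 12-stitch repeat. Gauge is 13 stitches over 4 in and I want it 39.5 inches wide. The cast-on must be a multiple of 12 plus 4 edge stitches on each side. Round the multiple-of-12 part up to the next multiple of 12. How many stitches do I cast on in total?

140 stitches.

13 / 4 = 3.25 sts per inch.
39.5 × 3.25 = 128.38 sts.
Less 8 edge sts → 120.38 for the repeat.
Next multiple of 12: 132.
Add back 8 edge sts → 140.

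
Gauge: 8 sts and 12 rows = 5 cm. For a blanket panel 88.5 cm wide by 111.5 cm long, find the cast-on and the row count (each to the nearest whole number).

Stitch gauge = 8/5 = 1.6 sts/cm; 88.5 × 1.6 = 141.60 → 142 sts.
Row gauge = 12/5 = 2.4 rows/cm; 111.5 × 2.4 = 267.60 → 268 rows.

Cast on 142 stitches and work 268 rows.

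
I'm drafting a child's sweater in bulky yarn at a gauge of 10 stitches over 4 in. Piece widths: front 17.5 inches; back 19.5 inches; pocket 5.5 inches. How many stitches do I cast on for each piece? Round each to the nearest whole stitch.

front 44; back 49; pocket 14.

Rate = 10/4 = 2.5 sts per in.
front: 17.5 × 2.5 = 43.75 → 44.
back: 19.5 × 2.5 = 48.75 → 49.
pocket: 5.5 × 2.5 = 13.75 → 14.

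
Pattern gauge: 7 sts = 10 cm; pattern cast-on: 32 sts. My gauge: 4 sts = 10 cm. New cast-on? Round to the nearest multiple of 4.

20 stitches.

Scale factor = 4 / 7 = 0.571.
32 × 4 / 7 = 18.29 sts.
→ 20 sts.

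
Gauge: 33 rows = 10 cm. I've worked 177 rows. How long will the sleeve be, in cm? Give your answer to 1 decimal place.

33 rows / 10 cm = 3.3 rows per cm.
177 / 3.3 = 53.64 cm.

53.6 cm.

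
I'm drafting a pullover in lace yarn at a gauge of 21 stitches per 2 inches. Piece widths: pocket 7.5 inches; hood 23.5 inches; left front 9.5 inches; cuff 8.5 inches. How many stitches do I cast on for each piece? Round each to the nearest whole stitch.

pocket 79; hood 247; left front 100; cuff 89.

Rate = 21/2 = 10.5 sts per in.
pocket: 7.5 × 10.5 = 78.75 → 79.
hood: 23.5 × 10.5 = 246.75 → 247.
left front: 9.5 × 10.5 = 99.75 → 100.
cuff: 8.5 × 10.5 = 89.25 → 89.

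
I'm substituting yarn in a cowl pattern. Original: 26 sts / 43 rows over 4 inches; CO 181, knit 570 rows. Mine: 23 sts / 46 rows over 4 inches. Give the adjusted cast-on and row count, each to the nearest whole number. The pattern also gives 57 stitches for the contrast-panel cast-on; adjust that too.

Stitches: 181 × 23/26 = 160.12 → 160.
Rows: 570 × 46/43 = 609.77 → 610.
contrast-panel cast-on: 57 × 23/26 = 50.42 → 50.

Cast on 160 stitches; work 610 rows; contrast-panel cast-on 50 stitches.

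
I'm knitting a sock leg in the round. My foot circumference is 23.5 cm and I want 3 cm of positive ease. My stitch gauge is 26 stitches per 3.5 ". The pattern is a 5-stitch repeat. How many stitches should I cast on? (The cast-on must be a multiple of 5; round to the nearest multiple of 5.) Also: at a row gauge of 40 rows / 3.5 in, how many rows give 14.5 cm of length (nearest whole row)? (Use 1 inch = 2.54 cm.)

Finished = 23.5 + 3 = 26.5 cm.
26.5 cm × 1/2.54 = 10.43 inches.
26/3.5 = 7.429 sts per in; 10.43 × 7.429 = 77.50 sts.
Nearest multiple of 5 → 80.
14.5 cm = 5.71 inches; × 11.429 = 65.24 → 65 rows.

Cast on 80 stitches; work 65 rows.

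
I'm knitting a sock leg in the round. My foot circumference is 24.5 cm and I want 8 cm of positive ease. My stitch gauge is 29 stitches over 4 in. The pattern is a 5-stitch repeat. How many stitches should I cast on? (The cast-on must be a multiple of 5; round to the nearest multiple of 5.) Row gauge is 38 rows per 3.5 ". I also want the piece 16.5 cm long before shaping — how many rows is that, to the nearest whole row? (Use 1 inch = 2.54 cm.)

Cast on 95 stitches; work 71 rows.

Finished = 24.5 + 8 = 32.5 cm.
32.5 cm × 1/2.54 = 12.80 inches.
29/4 = 7.25 sts per in; 12.80 × 7.25 = 92.77 sts.
Nearest multiple of 5 → 95.
16.5 cm = 6.50 inches; × 10.857 = 70.53 → 71 rows.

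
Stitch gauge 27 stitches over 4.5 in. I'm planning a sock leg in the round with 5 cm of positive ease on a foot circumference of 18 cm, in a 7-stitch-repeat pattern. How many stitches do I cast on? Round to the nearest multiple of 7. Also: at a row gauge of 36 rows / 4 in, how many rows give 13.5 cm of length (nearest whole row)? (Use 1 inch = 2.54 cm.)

Cast on 56 stitches; work 48 rows.

Finished = 18 + 5 = 23 cm.
23 cm × 1/2.54 = 9.06 inches.
27/4.5 = 6 sts per in; 9.06 × 6 = 54.33 sts.
Nearest multiple of 7 → 56.
13.5 cm = 5.31 inches; × 9 = 47.83 → 48 rows.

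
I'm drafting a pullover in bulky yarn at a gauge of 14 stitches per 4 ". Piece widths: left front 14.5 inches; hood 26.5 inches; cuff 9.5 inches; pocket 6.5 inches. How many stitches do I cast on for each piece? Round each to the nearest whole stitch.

Rate = 14/4 = 3.5 sts per in.
left front: 14.5 × 3.5 = 50.75 → 51.
hood: 26.5 × 3.5 = 92.75 → 93.
cuff: 9.5 × 3.5 = 33.25 → 33.
pocket: 6.5 × 3.5 = 22.75 → 23.

left front 51; hood 93; cuff 33; pocket 23.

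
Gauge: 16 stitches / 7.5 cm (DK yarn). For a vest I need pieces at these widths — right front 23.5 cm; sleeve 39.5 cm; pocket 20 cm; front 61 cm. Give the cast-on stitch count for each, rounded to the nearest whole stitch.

right front 50; sleeve 84; pocket 43; front 130.

Rate = 16/7.5 = 2.133 sts per cm.
right front: 23.5 × 2.133 = 50.13 → 50.
sleeve: 39.5 × 2.133 = 84.27 → 84.
pocket: 20 × 2.133 = 42.67 → 43.
front: 61 × 2.133 = 130.13 → 130.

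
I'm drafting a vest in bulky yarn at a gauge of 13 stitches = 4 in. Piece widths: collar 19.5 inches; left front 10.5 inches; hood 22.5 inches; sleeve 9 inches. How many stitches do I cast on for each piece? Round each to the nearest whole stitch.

Rate = 13/4 = 3.25 sts per in.
collar: 19.5 × 3.25 = 63.38 → 63.
left front: 10.5 × 3.25 = 34.12 → 34.
hood: 22.5 × 3.25 = 73.12 → 73.
sleeve: 9 × 3.25 = 29.25 → 29.

collar 63; left front 34; hood 73; sleeve 29.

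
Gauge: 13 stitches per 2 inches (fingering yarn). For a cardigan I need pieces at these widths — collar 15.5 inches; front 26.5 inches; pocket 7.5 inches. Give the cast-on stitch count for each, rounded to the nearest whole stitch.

collar 101; front 172; pocket 49.

Rate = 13/2 = 6.5 sts per in.
collar: 15.5 × 6.5 = 100.75 → 101.
front: 26.5 × 6.5 = 172.25 → 172.
pocket: 7.5 × 6.5 = 48.75 → 49.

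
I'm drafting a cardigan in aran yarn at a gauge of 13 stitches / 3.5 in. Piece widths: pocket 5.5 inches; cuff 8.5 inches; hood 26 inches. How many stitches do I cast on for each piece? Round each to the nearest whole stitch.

pocket 20; cuff 32; hood 97.

Rate = 13/3.5 = 3.714 sts per in.
pocket: 5.5 × 3.714 = 20.43 → 20.
cuff: 8.5 × 3.714 = 31.57 → 32.
hood: 26 × 3.714 = 96.57 → 97.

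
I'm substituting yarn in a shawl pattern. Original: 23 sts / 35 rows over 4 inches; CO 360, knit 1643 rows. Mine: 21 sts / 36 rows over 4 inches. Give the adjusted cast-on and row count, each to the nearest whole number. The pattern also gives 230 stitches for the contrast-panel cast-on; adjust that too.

Stitches: 360 × 21/23 = 328.70 → 329.
Rows: 1643 × 36/35 = 1689.94 → 1690.
contrast-panel cast-on: 230 × 21/23 = 210.00 → 210.

Cast on 329 stitches; work 1690 rows; contrast-panel cast-on 210 stitches.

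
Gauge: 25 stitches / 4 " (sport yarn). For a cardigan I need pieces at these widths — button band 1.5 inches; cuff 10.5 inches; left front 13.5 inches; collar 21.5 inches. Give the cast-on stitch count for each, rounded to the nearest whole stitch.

Rate = 25/4 = 6.25 sts per in.
button band: 1.5 × 6.25 = 9.38 → 9.
cuff: 10.5 × 6.25 = 65.62 → 66.
left front: 13.5 × 6.25 = 84.38 → 84.
collar: 21.5 × 6.25 = 134.38 → 134.

button band 9; cuff 66; left front 84; collar 134.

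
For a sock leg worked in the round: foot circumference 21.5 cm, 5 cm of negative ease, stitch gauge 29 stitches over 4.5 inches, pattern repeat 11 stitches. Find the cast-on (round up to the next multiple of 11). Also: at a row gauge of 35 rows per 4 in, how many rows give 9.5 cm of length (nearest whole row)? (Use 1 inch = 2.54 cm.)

Finished = 21.5 − 5 = 16.5 cm.
16.5 cm × 1/2.54 = 6.50 inches.
29/4.5 = 6.444 sts per in; 6.50 × 6.444 = 41.86 sts.
Next multiple of 11 → 44.
9.5 cm = 3.74 inches; × 8.75 = 32.73 → 33 rows.

Cast on 44 stitches; work 33 rows.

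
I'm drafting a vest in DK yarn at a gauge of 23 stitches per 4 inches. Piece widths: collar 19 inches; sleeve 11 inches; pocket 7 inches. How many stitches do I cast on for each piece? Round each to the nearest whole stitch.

collar 109; sleeve 63; pocket 40.

Rate = 23/4 = 5.75 sts per in.
collar: 19 × 5.75 = 109.25 → 109.
sleeve: 11 × 5.75 = 63.25 → 63.
pocket: 7 × 5.75 = 40.25 → 40.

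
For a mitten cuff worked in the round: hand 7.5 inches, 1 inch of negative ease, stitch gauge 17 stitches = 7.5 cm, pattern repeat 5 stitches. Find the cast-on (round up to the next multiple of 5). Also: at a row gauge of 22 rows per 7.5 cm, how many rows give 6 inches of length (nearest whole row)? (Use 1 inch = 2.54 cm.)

Finished = 7.5 − 1 = 6.5 inches.
6.5 inches × 2.54 = 16.51 cm.
17/7.5 = 2.267 sts per cm; 16.51 × 2.267 = 37.42 sts.
Next multiple of 5 → 40.
6 inches = 15.24 cm; × 2.933 = 44.70 → 45 rows.

Cast on 40 stitches; work 45 rows.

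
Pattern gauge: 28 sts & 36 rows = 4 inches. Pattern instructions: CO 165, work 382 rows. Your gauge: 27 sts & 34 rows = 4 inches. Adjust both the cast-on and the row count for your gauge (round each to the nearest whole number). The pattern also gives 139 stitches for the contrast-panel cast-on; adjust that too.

Stitches: 165 × 27/28 = 159.11 → 159.
Rows: 382 × 34/36 = 360.78 → 361.
contrast-panel cast-on: 139 × 27/28 = 134.04 → 134.

Cast on 159 stitches; work 361 rows; contrast-panel cast-on 134 stitches.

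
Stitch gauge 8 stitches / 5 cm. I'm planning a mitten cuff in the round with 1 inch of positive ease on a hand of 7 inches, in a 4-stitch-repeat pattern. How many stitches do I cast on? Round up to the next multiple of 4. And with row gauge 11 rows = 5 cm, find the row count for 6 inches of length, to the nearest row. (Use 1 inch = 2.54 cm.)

Finished = 7 + 1 = 8 inches.
8 inches × 2.54 = 20.32 cm.
8/5 = 1.6 sts per cm; 20.32 × 1.6 = 32.51 sts.
Next multiple of 4 → 36.
6 inches = 15.24 cm; × 2.2 = 33.53 → 34 rows.

Cast on 36 stitches; work 34 rows.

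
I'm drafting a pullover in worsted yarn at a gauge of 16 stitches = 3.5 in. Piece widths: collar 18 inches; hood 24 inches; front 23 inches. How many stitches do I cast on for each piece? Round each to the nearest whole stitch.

Rate = 16/3.5 = 4.571 sts per in.
collar: 18 × 4.571 = 82.29 → 82.
hood: 24 × 4.571 = 109.71 → 110.
front: 23 × 4.571 = 105.14 → 105.

collar 82; hood 110; front 105.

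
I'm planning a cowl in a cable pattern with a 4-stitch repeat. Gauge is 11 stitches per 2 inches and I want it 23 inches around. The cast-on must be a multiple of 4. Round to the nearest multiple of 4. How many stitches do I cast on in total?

11 / 2 = 5.5 sts per inch.
23 × 5.5 = 126.50 sts.
Nearest multiple of 4: 128.

CO 128 sts.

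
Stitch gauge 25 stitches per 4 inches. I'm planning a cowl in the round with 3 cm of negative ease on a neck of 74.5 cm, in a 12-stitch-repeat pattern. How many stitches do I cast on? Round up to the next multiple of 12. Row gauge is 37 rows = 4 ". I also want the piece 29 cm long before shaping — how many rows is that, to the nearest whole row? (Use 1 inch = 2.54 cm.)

Cast on 180 stitches; work 106 rows.

Finished = 74.5 − 3 = 71.5 cm.
71.5 cm × 1/2.54 = 28.15 inches.
25/4 = 6.25 sts per in; 28.15 × 6.25 = 175.94 sts.
Next multiple of 12 → 180.
29 cm = 11.42 inches; × 9.25 = 105.61 → 106 rows.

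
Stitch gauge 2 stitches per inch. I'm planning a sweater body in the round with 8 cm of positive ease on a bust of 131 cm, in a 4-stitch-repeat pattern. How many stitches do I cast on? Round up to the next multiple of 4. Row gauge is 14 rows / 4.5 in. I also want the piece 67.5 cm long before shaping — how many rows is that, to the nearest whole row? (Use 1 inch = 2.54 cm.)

Finished = 131 + 8 = 139 cm.
139 cm × 1/2.54 = 54.72 inches.
2/1 = 2 sts per in; 54.72 × 2 = 109.45 sts.
Next multiple of 4 → 112.
67.5 cm = 26.57 inches; × 3.111 = 82.68 → 83 rows.

Cast on 112 stitches; work 83 rows.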